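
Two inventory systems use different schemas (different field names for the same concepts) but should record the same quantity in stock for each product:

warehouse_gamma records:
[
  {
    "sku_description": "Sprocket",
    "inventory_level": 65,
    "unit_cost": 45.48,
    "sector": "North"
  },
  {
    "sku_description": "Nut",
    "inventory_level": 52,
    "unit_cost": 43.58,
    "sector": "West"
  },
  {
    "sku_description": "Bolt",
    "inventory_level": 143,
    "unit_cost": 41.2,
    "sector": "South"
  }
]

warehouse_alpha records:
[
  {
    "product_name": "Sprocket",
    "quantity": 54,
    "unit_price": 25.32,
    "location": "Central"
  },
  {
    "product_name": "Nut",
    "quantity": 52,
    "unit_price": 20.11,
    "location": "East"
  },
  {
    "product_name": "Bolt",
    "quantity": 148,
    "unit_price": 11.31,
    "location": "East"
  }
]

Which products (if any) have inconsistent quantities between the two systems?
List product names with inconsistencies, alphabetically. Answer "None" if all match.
Bolt, Sprocket

Schema mappings:
- "sku_description" (warehouse_gamma) = "product_name" (warehouse_alpha) = product name
- "inventory_level" (warehouse_gamma) = "quantity" (warehouse_alpha) = quantity

Comparison:
  Sprocket: 65 vs 54 - MISMATCH
  Nut: 52 vs 52 - MATCH
  Bolt: 143 vs 148 - MISMATCH

Products with inconsistencies: Bolt, Sprocket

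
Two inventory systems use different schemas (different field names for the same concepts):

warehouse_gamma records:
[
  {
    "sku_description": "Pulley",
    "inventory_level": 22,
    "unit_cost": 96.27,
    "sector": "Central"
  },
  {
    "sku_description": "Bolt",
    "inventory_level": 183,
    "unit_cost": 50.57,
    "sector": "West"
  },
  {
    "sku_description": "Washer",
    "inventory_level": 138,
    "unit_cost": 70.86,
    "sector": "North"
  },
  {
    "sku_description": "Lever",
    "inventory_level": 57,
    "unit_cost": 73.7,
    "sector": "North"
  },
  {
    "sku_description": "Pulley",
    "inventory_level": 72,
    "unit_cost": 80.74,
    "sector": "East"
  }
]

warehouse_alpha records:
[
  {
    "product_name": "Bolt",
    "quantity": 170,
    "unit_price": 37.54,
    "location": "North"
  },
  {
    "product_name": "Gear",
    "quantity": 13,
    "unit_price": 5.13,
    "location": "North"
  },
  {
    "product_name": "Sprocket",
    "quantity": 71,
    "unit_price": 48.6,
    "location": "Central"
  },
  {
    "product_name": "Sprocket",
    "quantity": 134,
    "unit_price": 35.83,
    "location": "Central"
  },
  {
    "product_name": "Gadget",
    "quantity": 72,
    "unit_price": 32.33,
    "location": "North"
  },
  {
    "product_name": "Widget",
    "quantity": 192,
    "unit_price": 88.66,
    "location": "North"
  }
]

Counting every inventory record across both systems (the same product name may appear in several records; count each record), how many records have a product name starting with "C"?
0

Schema mapping: "sku_description" (warehouse_gamma) = "product_name" (warehouse_alpha) = product name

Records with product name starting with "C" in warehouse_gamma: 0
Records with product name starting with "C" in warehouse_alpha: 0

Total: 0 + 0 = 0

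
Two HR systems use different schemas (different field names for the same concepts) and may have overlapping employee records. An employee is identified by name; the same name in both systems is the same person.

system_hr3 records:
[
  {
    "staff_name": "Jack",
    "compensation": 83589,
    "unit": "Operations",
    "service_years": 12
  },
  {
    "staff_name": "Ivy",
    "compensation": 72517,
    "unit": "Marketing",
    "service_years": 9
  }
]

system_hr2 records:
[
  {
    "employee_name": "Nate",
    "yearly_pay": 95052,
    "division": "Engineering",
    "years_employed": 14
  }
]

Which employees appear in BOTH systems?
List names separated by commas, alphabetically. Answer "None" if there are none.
None

Schema mapping: "staff_name" (system_hr3) = "employee_name" (system_hr2) = employee name

Names in system_hr3: ['Ivy', 'Jack']
Names in system_hr2: ['Nate']

Intersection: None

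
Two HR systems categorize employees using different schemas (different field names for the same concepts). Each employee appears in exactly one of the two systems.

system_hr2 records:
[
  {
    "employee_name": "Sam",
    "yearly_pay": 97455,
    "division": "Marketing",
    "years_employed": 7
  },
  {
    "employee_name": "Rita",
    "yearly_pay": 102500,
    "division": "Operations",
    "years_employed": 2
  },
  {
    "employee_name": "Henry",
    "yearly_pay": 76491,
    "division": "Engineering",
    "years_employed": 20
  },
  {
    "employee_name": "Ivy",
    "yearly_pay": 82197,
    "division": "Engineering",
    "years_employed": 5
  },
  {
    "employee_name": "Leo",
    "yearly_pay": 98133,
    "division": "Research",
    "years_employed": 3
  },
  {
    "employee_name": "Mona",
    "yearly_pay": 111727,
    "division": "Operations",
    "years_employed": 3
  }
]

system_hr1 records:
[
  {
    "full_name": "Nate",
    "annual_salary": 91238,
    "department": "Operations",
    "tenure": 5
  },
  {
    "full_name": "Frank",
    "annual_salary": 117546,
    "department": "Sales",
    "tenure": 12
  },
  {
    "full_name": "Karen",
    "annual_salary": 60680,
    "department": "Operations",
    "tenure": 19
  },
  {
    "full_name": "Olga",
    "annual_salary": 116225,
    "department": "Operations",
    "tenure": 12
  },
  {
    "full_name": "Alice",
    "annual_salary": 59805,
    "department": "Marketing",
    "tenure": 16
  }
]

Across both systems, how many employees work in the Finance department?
0

Schema mapping: "division" (system_hr2) = "department" (system_hr1) = department

Finance employees in system_hr2: 0
Finance employees in system_hr1: 0

Total in Finance: 0 + 0 = 0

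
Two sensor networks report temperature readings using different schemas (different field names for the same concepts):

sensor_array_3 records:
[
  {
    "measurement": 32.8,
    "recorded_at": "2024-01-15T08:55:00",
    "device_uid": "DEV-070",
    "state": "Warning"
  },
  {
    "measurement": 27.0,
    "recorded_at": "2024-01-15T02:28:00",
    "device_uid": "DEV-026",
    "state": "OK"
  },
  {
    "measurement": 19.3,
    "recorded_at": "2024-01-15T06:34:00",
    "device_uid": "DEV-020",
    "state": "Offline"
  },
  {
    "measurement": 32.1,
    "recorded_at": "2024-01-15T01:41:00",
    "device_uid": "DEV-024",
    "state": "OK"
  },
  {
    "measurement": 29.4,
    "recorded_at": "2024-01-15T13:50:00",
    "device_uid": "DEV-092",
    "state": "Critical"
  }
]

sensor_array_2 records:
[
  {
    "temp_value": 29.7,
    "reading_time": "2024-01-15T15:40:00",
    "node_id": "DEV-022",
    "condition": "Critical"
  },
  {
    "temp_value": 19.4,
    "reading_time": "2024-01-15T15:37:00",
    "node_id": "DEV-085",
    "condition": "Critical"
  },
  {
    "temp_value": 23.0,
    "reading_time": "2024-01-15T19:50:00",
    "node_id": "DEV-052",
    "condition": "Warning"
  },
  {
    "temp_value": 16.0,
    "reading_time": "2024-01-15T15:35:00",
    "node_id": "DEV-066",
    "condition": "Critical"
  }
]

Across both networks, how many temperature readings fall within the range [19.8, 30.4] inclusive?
4

Schema mapping: "measurement" (sensor_array_3) = "temp_value" (sensor_array_2) = temperature

Readings in [19.8, 30.4] from sensor_array_3: 2
Readings in [19.8, 30.4] from sensor_array_2: 2

Total count: 2 + 2 = 4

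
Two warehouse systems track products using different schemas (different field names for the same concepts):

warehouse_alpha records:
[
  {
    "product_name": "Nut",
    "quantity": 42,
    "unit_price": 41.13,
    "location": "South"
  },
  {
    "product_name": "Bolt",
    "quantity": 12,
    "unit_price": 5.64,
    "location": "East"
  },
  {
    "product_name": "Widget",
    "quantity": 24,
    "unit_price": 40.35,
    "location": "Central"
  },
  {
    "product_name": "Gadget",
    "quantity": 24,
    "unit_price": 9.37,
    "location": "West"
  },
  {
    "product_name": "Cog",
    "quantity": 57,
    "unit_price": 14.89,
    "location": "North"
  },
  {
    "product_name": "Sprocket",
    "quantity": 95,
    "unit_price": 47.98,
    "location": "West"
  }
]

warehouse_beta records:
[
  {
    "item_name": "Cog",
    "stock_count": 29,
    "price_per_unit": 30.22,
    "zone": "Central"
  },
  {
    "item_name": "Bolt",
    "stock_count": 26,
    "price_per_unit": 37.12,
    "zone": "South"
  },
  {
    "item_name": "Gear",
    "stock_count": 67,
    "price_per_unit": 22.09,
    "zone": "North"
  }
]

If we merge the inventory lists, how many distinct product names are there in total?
7

Schema mapping: "product_name" (warehouse_alpha) = "item_name" (warehouse_beta) = product name

Products in warehouse_alpha: ['Bolt', 'Cog', 'Gadget', 'Nut', 'Sprocket', 'Widget']
Products in warehouse_beta: ['Bolt', 'Cog', 'Gear']

Union (unique products): ['Bolt', 'Cog', 'Gadget', 'Gear', 'Nut', 'Sprocket', 'Widget']
Count: 7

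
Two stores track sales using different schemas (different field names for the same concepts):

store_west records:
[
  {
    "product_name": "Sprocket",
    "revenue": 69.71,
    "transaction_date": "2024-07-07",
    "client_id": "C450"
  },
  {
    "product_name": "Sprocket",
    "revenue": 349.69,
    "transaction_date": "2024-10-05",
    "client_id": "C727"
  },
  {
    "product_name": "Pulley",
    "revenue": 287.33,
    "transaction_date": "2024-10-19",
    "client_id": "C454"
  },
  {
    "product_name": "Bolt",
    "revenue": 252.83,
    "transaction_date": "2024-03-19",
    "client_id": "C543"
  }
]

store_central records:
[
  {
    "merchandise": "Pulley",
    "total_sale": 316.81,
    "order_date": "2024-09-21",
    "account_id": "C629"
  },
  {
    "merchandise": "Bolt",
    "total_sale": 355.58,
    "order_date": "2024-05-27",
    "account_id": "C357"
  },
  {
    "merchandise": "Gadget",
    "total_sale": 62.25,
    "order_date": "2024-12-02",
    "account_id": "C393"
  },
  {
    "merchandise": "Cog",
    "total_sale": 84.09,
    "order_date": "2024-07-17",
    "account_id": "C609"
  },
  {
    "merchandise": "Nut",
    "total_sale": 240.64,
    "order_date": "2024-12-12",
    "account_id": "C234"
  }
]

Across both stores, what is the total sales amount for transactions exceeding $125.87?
1802.88

Schema mapping: "revenue" (store_west) = "total_sale" (store_central) = sale amount

Sum of sales > $125.87 in store_west: 889.85
Sum of sales > $125.87 in store_central: 913.03

Total: 889.85 + 913.03 = 1802.88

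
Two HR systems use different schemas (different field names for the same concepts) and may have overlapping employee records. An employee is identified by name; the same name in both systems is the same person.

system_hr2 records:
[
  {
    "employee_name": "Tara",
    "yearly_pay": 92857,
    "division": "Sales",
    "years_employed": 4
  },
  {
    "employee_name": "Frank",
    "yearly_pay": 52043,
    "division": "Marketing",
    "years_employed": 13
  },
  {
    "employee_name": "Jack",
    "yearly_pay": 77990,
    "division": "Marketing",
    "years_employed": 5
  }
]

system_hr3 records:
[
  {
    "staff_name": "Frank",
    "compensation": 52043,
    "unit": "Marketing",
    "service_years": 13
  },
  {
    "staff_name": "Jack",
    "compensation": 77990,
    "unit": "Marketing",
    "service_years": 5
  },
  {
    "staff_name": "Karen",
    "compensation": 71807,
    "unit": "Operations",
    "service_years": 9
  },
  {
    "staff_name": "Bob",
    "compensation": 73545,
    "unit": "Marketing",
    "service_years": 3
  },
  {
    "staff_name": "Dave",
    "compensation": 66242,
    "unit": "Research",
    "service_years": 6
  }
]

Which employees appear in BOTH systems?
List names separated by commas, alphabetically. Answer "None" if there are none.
Frank, Jack

Schema mapping: "employee_name" (system_hr2) = "staff_name" (system_hr3) = employee name

Names in system_hr2: ['Frank', 'Jack', 'Tara']
Names in system_hr3: ['Bob', 'Dave', 'Frank', 'Jack', 'Karen']

Intersection: ['Frank', 'Jack']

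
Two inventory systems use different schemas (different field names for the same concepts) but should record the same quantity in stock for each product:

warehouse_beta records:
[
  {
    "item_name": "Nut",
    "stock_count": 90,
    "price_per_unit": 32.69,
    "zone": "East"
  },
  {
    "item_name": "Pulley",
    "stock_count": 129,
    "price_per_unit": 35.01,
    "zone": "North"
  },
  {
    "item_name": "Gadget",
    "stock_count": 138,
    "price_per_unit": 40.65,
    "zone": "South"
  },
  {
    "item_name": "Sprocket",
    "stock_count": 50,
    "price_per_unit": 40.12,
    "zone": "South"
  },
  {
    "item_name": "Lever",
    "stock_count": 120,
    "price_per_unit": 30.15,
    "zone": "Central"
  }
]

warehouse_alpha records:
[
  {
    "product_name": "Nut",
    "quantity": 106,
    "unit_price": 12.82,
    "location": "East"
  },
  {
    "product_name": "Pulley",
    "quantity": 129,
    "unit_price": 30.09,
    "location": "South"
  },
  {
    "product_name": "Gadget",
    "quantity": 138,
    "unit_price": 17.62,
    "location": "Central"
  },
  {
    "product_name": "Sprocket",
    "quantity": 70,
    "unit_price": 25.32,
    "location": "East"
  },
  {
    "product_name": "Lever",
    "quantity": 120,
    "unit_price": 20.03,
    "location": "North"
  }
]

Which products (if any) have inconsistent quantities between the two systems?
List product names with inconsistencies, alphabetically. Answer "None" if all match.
Nut, Sprocket

Schema mappings:
- "item_name" (warehouse_beta) = "product_name" (warehouse_alpha) = product name
- "stock_count" (warehouse_beta) = "quantity" (warehouse_alpha) = quantity

Comparison:
  Nut: 90 vs 106 - MISMATCH
  Pulley: 129 vs 129 - MATCH
  Gadget: 138 vs 138 - MATCH
  Sprocket: 50 vs 70 - MISMATCH
  Lever: 120 vs 120 - MATCH

Products with inconsistencies: Nut, Sprocket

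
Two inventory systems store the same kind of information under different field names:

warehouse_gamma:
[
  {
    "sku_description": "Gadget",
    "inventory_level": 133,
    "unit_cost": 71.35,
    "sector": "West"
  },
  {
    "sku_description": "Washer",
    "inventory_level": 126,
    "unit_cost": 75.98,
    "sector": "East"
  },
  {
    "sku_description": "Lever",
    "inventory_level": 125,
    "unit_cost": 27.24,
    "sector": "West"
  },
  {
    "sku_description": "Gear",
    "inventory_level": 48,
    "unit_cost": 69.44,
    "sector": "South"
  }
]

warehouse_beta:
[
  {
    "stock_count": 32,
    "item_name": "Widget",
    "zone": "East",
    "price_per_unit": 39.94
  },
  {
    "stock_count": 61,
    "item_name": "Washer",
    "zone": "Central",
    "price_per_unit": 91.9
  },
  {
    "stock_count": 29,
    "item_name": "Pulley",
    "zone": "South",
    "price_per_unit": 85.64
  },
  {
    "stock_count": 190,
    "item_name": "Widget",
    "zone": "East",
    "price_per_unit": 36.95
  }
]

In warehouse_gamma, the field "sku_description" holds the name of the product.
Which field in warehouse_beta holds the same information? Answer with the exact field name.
item_name

In warehouse_gamma, "sku_description" holds the name of the product.
The fields in warehouse_beta are: "stock_count", "item_name", "zone", "price_per_unit".
"item_name" is the match: the name refers to the same concept and its values are product-name strings (e.g. 'Pulley', 'Washer').
The other fields ("stock_count", "zone", "price_per_unit") hold different kinds of data.

So "sku_description" in warehouse_gamma corresponds to "item_name" in warehouse_beta.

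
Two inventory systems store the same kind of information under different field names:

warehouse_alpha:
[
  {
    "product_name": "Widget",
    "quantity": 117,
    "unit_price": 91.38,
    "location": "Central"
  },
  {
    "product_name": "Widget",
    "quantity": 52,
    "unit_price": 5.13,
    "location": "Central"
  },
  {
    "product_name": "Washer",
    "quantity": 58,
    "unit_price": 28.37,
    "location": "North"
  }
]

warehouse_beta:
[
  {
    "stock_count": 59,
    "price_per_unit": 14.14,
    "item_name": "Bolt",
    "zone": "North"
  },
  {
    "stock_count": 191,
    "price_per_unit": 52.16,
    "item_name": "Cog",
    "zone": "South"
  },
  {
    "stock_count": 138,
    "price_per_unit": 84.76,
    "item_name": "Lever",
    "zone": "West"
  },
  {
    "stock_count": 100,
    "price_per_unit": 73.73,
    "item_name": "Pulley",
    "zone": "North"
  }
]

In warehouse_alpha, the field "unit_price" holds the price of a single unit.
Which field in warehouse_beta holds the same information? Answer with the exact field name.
price_per_unit

In warehouse_alpha, "unit_price" holds the price of a single unit.
The fields in warehouse_beta are: "stock_count", "price_per_unit", "item_name", "zone".
"price_per_unit" is the match: the name refers to the same concept and its values are decimal currency amounts (e.g. 14.14, 52.16).
The other fields ("stock_count", "item_name", "zone") hold different kinds of data.

So "unit_price" in warehouse_alpha corresponds to "price_per_unit" in warehouse_beta.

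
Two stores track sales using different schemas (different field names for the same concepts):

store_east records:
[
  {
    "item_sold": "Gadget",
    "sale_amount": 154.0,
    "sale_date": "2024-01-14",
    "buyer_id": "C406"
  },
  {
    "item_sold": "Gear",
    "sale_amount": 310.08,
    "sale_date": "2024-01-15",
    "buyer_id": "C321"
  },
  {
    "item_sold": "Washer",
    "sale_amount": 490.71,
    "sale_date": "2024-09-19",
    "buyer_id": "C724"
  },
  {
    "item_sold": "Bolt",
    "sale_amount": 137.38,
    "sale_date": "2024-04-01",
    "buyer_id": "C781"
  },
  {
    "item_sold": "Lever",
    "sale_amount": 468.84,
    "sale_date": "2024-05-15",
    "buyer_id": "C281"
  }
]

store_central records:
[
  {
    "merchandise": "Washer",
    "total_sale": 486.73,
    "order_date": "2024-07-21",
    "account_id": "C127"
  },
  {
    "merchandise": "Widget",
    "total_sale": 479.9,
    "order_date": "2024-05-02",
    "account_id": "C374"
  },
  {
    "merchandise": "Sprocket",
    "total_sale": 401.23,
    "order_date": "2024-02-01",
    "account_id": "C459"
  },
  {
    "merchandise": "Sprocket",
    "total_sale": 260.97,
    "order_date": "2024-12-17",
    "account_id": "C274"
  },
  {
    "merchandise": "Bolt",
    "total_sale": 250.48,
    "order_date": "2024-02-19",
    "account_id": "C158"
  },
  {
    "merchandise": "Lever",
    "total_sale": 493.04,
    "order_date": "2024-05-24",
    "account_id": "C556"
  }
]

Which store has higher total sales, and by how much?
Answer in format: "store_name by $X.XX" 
store_central by $811.34

Schema mapping: "sale_amount" (store_east) = "total_sale" (store_central) = sale amount

Total for store_east: 1561.01
Total for store_central: 2372.35

Difference: |1561.01 - 2372.35| = 811.34
store_central has higher sales by $811.34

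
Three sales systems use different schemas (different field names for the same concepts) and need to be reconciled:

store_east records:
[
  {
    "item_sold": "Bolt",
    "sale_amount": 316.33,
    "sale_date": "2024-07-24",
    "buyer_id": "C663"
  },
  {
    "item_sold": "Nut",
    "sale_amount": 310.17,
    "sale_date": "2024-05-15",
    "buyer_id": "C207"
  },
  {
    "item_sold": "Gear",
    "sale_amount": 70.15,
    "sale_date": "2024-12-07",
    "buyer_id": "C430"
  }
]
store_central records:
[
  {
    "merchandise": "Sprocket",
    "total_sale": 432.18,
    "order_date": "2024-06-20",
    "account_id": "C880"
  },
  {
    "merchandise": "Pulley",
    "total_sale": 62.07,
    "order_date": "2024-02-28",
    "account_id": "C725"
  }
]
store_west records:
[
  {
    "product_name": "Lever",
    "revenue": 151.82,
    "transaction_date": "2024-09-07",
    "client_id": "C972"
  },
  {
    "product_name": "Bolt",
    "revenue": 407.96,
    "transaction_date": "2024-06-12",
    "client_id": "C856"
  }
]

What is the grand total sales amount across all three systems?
1750.68

Schema reconciliation - all amount fields map to sale amount:

store_east (sale_amount): 696.65
store_central (total_sale): 494.25
store_west (revenue): 559.78

Grand total: 1750.68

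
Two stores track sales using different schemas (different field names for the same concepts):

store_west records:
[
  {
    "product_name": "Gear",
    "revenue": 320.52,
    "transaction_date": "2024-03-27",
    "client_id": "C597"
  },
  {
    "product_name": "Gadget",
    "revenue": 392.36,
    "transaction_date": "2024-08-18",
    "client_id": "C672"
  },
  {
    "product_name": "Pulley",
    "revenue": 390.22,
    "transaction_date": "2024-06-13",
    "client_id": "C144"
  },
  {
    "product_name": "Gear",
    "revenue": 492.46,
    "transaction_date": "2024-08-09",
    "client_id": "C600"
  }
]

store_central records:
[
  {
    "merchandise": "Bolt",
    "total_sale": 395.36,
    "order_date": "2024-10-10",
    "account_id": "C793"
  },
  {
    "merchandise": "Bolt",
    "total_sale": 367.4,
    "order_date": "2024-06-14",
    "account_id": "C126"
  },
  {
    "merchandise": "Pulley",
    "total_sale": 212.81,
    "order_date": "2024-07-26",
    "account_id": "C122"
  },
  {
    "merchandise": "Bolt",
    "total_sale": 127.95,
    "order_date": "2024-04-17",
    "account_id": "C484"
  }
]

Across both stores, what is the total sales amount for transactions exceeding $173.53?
2571.13

Schema mapping: "revenue" (store_west) = "total_sale" (store_central) = sale amount

Sum of sales > $173.53 in store_west: 1595.56
Sum of sales > $173.53 in store_central: 975.57

Total: 1595.56 + 975.57 = 2571.13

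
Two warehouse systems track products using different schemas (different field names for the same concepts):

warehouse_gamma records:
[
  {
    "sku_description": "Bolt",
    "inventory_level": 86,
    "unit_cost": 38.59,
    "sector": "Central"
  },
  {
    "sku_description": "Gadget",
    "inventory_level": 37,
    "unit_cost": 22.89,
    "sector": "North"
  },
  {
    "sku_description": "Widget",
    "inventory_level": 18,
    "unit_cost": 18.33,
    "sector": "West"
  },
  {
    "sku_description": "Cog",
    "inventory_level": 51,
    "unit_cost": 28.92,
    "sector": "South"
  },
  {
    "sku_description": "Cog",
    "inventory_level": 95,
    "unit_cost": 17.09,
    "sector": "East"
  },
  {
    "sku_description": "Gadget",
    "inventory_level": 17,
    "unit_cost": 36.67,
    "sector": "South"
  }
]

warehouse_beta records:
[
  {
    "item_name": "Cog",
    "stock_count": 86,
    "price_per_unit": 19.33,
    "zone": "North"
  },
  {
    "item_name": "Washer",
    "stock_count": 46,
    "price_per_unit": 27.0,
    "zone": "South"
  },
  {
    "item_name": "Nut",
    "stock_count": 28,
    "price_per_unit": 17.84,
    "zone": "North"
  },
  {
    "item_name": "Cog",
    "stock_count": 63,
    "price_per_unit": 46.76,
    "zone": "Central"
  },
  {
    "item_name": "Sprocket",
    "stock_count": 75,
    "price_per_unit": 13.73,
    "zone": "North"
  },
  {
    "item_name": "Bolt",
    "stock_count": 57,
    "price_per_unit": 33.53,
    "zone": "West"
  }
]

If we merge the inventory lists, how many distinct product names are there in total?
7

Schema mapping: "sku_description" (warehouse_gamma) = "item_name" (warehouse_beta) = product name

Products in warehouse_gamma: ['Bolt', 'Cog', 'Gadget', 'Widget']
Products in warehouse_beta: ['Bolt', 'Cog', 'Nut', 'Sprocket', 'Washer']

Union (unique products): ['Bolt', 'Cog', 'Gadget', 'Nut', 'Sprocket', 'Washer', 'Widget']
Count: 7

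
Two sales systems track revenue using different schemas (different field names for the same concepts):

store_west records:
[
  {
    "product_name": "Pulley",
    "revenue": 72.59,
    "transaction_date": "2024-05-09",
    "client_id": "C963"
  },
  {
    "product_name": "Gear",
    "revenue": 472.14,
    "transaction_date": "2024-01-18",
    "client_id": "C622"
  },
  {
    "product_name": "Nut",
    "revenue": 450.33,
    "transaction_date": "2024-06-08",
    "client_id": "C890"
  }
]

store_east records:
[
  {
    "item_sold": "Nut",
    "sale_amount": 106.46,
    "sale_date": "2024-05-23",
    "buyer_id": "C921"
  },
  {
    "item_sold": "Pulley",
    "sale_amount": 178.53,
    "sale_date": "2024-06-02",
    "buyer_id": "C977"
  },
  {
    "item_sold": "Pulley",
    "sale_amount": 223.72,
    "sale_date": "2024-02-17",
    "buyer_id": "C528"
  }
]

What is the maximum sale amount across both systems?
472.14

Reconcile: "revenue" (store_west) = "sale_amount" (store_east) = sale amount

Maximum in store_west: 472.14
Maximum in store_east: 223.72

Overall maximum: max(472.14, 223.72) = 472.14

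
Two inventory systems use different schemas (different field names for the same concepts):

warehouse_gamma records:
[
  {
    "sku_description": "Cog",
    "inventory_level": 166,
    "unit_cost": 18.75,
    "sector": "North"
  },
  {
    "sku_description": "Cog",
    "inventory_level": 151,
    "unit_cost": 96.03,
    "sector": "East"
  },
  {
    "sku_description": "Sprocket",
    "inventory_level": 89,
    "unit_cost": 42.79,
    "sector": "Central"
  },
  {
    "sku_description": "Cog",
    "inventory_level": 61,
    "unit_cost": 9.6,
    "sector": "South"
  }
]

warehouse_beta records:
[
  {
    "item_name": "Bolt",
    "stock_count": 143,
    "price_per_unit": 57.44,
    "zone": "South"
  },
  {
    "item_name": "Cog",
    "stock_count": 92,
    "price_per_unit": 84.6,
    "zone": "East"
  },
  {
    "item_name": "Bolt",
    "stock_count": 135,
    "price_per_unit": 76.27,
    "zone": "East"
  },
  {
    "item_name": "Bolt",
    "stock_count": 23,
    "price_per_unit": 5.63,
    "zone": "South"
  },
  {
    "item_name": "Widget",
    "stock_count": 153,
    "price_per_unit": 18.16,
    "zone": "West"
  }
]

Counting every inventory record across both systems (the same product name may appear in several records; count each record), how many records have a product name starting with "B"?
3

Schema mapping: "sku_description" (warehouse_gamma) = "item_name" (warehouse_beta) = product name

Records with product name starting with "B" in warehouse_gamma: 0
Records with product name starting with "B" in warehouse_beta: 3

Total: 0 + 3 = 3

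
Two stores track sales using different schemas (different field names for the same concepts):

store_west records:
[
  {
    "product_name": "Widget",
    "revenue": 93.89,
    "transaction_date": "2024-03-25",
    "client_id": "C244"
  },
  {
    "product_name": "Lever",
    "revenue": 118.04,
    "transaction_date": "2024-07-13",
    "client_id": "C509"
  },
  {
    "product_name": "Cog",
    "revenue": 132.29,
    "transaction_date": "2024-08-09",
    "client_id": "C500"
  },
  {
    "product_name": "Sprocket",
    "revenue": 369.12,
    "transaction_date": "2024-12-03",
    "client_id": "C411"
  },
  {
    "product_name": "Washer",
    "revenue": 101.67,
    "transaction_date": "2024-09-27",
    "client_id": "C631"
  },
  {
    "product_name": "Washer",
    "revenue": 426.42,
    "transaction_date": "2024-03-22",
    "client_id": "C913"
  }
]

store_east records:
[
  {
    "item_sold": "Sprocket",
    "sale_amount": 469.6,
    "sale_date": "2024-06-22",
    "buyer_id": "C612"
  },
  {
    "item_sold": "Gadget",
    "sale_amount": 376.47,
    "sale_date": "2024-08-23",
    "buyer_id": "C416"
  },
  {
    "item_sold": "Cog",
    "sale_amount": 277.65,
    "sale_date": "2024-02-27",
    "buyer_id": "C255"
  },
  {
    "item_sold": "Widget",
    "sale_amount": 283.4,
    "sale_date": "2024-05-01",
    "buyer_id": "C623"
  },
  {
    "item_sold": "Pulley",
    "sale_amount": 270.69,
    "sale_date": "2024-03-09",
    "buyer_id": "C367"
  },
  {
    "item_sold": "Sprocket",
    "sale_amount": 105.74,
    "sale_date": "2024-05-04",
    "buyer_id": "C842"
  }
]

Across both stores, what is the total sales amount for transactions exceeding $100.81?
2931.09

Schema mapping: "revenue" (store_west) = "sale_amount" (store_east) = sale amount

Sum of sales > $100.81 in store_west: 1147.54
Sum of sales > $100.81 in store_east: 1783.55

Total: 1147.54 + 1783.55 = 2931.09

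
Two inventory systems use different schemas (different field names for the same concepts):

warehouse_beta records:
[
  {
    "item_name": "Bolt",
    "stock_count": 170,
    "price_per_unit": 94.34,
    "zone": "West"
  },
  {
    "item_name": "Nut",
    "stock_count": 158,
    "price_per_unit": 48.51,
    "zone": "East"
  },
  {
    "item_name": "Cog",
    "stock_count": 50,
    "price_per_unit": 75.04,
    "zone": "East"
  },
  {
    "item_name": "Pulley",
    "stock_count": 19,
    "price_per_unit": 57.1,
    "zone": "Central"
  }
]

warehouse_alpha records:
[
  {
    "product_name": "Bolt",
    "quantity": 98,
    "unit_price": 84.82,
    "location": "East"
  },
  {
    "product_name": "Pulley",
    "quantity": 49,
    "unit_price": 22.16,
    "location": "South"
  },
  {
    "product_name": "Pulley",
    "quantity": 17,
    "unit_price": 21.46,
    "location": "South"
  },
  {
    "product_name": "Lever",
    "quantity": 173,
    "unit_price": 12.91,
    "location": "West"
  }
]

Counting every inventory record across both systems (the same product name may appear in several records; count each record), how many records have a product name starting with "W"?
0

Schema mapping: "item_name" (warehouse_beta) = "product_name" (warehouse_alpha) = product name

Records with product name starting with "W" in warehouse_beta: 0
Records with product name starting with "W" in warehouse_alpha: 0

Total: 0 + 0 = 0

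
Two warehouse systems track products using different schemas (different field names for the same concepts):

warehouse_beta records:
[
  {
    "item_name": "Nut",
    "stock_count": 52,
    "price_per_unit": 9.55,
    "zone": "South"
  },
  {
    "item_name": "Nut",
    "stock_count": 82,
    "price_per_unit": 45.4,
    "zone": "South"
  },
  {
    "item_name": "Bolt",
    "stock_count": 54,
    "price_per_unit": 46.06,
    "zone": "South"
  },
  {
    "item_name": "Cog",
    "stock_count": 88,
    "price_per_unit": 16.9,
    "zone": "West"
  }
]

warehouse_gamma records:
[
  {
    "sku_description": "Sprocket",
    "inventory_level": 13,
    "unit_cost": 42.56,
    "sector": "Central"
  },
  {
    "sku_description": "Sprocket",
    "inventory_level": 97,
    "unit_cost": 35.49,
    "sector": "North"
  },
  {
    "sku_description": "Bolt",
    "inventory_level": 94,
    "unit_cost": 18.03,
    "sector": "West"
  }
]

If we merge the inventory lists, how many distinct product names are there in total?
4

Schema mapping: "item_name" (warehouse_beta) = "sku_description" (warehouse_gamma) = product name

Products in warehouse_beta: ['Bolt', 'Cog', 'Nut']
Products in warehouse_gamma: ['Bolt', 'Sprocket']

Union (unique products): ['Bolt', 'Cog', 'Nut', 'Sprocket']
Count: 4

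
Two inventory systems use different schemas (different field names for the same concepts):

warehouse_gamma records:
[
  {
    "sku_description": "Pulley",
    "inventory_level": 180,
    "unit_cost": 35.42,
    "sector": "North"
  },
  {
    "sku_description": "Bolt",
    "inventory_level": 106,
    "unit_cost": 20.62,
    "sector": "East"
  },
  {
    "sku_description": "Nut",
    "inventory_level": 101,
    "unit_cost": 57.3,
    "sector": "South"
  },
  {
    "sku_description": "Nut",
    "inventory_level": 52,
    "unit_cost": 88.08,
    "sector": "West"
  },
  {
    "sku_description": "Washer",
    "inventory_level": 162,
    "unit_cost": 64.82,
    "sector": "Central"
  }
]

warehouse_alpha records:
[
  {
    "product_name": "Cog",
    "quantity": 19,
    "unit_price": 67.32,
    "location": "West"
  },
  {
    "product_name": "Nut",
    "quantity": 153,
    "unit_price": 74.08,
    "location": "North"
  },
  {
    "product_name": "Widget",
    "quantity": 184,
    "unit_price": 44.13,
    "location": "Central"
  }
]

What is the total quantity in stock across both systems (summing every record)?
957

To reconcile these schemas, identify the field holding the quantity in stock in each system:
1. In warehouse_gamma it is "inventory_level"
2. In warehouse_alpha it is "quantity"

From warehouse_gamma: 180 + 106 + 101 + 52 + 162 = 601
From warehouse_alpha: 19 + 153 + 184 = 356

Total: 601 + 356 = 957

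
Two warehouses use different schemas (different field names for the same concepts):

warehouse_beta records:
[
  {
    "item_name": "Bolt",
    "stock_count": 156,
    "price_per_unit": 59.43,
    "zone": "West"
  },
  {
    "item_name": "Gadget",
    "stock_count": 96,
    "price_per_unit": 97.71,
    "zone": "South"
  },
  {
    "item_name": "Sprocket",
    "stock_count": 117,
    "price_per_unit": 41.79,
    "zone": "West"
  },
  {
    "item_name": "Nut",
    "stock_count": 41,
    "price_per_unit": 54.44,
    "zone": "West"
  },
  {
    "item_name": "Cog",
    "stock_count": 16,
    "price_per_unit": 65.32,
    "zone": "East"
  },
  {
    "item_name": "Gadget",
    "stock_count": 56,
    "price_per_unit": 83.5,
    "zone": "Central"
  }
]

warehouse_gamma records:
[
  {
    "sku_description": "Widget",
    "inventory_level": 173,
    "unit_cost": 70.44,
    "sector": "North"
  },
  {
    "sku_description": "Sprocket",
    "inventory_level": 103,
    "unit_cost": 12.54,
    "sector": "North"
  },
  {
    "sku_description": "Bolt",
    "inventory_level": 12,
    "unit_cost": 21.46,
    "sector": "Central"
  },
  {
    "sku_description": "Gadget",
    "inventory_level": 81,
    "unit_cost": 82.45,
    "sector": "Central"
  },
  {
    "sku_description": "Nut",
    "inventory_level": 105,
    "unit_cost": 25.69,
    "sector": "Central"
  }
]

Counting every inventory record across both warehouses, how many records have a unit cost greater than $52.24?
7

Schema mapping: "price_per_unit" (warehouse_beta) = "unit_cost" (warehouse_gamma) = unit cost

Records > $52.24 in warehouse_beta: 5
Records > $52.24 in warehouse_gamma: 2

Total count: 5 + 2 = 7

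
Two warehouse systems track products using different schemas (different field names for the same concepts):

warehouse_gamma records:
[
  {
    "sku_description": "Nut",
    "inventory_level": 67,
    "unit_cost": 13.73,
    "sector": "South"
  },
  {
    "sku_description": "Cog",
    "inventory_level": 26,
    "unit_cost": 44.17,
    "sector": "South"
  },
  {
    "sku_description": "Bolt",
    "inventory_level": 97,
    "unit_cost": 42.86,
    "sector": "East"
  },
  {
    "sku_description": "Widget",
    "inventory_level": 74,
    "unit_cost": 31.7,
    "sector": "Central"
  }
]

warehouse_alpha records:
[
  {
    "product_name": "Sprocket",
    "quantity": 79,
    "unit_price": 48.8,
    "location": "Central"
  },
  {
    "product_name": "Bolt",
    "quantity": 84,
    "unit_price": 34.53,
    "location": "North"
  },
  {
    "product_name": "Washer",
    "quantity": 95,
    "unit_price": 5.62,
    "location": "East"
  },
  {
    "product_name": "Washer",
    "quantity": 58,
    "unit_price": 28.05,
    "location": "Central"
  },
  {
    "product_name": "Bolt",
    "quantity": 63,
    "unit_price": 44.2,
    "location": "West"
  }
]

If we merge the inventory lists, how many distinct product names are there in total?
6

Schema mapping: "sku_description" (warehouse_gamma) = "product_name" (warehouse_alpha) = product name

Products in warehouse_gamma: ['Bolt', 'Cog', 'Nut', 'Widget']
Products in warehouse_alpha: ['Bolt', 'Sprocket', 'Washer']

Union (unique products): ['Bolt', 'Cog', 'Nut', 'Sprocket', 'Washer', 'Widget']
Count: 6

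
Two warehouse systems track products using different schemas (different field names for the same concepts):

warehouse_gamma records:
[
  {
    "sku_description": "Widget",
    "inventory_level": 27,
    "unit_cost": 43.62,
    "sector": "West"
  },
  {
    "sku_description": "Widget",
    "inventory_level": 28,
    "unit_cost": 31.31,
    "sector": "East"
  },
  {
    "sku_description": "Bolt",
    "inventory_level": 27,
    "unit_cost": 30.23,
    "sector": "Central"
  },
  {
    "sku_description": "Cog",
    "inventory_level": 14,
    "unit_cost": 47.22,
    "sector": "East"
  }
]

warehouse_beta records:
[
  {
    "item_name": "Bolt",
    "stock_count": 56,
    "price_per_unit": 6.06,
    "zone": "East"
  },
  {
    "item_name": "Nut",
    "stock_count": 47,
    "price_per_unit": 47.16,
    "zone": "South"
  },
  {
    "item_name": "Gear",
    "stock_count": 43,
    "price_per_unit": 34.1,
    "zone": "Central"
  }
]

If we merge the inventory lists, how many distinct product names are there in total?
5

Schema mapping: "sku_description" (warehouse_gamma) = "item_name" (warehouse_beta) = product name

Products in warehouse_gamma: ['Bolt', 'Cog', 'Widget']
Products in warehouse_beta: ['Bolt', 'Gear', 'Nut']

Union (unique products): ['Bolt', 'Cog', 'Gear', 'Nut', 'Widget']
Count: 5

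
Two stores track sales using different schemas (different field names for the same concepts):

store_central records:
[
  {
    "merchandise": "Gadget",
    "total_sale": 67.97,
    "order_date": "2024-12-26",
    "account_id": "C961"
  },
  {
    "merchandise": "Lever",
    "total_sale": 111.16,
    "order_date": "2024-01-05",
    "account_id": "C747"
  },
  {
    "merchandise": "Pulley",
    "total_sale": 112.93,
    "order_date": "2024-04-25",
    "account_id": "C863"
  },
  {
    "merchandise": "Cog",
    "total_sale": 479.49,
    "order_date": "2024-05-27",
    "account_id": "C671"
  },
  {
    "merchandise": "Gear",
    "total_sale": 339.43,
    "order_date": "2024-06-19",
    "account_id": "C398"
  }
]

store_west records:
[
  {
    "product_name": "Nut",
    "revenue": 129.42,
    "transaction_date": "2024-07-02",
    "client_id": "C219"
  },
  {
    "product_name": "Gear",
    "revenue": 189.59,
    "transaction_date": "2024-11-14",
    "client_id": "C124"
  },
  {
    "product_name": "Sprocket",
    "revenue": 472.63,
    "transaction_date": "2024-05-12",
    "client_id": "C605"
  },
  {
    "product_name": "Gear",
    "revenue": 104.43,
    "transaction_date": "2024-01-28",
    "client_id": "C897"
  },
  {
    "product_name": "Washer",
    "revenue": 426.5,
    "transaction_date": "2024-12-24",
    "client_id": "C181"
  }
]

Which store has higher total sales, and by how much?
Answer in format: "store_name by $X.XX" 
store_west by $211.59

Schema mapping: "total_sale" (store_central) = "revenue" (store_west) = sale amount

Total for store_central: 1110.98
Total for store_west: 1322.57

Difference: |1110.98 - 1322.57| = 211.59
store_west has higher sales by $211.59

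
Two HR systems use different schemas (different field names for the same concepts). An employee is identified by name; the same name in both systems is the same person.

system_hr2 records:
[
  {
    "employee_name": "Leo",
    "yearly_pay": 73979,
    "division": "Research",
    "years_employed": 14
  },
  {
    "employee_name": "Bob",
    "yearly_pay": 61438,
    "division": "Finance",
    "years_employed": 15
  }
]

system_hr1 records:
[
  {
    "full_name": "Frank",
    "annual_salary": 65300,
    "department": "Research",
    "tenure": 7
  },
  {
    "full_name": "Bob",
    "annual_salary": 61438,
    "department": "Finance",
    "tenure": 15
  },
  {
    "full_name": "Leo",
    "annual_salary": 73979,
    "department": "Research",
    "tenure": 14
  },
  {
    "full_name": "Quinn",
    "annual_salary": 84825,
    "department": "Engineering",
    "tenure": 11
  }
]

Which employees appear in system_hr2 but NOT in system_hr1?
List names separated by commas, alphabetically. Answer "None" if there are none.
None

Schema mapping: "employee_name" (system_hr2) = "full_name" (system_hr1) = employee name

Names in system_hr2: ['Bob', 'Leo']
Names in system_hr1: ['Bob', 'Frank', 'Leo', 'Quinn']

In system_hr2 but not system_hr1: None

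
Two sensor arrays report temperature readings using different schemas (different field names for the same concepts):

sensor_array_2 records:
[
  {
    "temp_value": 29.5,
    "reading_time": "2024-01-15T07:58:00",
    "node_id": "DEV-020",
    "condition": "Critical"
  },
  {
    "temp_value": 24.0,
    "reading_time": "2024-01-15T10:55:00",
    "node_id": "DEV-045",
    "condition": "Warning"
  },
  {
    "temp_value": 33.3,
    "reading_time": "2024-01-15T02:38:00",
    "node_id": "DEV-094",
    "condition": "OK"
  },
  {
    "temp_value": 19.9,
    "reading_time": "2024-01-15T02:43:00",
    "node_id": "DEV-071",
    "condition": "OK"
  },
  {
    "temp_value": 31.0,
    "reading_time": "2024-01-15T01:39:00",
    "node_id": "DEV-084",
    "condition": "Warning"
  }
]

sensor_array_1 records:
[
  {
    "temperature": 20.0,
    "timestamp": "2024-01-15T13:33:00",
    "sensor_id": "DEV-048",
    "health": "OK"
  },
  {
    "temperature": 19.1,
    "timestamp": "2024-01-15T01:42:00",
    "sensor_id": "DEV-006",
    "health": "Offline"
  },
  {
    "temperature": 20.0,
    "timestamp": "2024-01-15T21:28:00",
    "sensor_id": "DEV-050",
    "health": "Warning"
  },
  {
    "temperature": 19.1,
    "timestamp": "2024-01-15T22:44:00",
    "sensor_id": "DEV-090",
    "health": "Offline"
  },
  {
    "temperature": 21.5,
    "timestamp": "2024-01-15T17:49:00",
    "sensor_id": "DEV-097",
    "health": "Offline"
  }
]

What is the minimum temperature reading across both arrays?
19.1

Schema mapping: "temp_value" (sensor_array_2) = "temperature" (sensor_array_1) = temperature reading

Minimum in sensor_array_2: 19.9
Minimum in sensor_array_1: 19.1

Overall minimum: min(19.9, 19.1) = 19.1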